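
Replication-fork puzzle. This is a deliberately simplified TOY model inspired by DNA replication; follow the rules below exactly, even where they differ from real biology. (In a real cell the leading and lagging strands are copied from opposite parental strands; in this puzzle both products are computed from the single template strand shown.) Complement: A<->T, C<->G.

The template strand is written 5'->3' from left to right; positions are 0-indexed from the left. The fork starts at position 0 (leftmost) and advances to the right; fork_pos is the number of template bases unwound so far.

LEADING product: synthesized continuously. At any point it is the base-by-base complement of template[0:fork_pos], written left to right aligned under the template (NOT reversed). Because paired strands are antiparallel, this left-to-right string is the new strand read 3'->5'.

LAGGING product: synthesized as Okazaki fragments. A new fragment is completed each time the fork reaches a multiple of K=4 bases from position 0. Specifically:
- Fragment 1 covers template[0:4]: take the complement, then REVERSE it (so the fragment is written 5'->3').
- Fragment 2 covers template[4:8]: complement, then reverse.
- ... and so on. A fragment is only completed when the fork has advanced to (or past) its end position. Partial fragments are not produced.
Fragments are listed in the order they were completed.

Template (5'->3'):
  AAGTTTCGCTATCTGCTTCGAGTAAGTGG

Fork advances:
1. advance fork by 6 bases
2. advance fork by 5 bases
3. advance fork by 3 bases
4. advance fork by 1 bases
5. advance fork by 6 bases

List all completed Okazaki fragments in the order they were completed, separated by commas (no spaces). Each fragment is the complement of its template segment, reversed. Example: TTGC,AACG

Step 1: advance 6 -> fork_pos = 0 + 6 = 6. Reached multiple(s) of 4: 4 -> fragment 1 completed (1 total).
Step 2: advance 5 -> fork_pos = 6 + 5 = 11. Reached multiple(s) of 4: 8 -> fragment 2 completed (2 total).
Step 3: advance 3 -> fork_pos = 11 + 3 = 14. Reached multiple(s) of 4: 12 -> fragment 3 completed (3 total).
Step 4: advance 1 -> fork_pos = 14 + 1 = 15. Next multiple of 4 is 16 (not reached); still 3 fragment(s).
Step 5: advance 6 -> fork_pos = 15 + 6 = 21. Reached multiple(s) of 4: 16, 20 -> fragments 4-5 completed (5 total).
Final fork_pos = 21, so 5 fragment(s) are complete. Build each: template segment -> complement -> reverse.
Fragment 1: template[0:4] = AAGT -> complement TTCA -> reversed ACTT
Fragment 2: template[4:8] = TTCG -> complement AAGC -> reversed CGAA
Fragment 3: template[8:12] = CTAT -> complement GATA -> reversed ATAG
Fragment 4: template[12:16] = CTGC -> complement GACG -> reversed GCAG
Fragment 5: template[16:20] = TTCG -> complement AAGC -> reversed CGAA

Answer: ACTT,CGAA,ATAG,GCAG,CGAA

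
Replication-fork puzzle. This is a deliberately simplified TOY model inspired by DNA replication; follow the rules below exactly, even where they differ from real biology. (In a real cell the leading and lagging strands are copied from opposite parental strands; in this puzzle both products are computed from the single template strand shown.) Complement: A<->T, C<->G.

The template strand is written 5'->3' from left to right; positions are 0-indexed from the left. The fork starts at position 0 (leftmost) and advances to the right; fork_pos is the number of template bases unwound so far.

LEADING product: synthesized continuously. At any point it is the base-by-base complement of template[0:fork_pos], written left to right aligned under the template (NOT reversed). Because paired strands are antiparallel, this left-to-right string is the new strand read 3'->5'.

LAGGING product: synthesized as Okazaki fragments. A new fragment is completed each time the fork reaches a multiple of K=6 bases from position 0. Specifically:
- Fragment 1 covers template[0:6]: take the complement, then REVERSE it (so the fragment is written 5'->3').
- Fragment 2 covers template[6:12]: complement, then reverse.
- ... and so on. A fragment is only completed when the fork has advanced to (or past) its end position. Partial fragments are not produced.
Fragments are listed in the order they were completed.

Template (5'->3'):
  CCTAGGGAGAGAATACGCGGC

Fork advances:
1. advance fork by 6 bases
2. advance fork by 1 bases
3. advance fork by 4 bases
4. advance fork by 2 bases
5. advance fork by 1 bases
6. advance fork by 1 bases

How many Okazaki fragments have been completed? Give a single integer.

Step 1: advance 6 -> fork_pos = 0 + 6 = 6. Reached multiple(s) of 6: 6 -> fragment 1 completed (1 total).
Step 2: advance 1 -> fork_pos = 6 + 1 = 7. Next multiple of 6 is 12 (not reached); still 1 fragment(s).
Step 3: advance 4 -> fork_pos = 7 + 4 = 11. Next multiple of 6 is 12 (not reached); still 1 fragment(s).
Step 4: advance 2 -> fork_pos = 11 + 2 = 13. Reached multiple(s) of 6: 12 -> fragment 2 completed (2 total).
Step 5: advance 1 -> fork_pos = 13 + 1 = 14. Next multiple of 6 is 18 (not reached); still 2 fragment(s).
Step 6: advance 1 -> fork_pos = 14 + 1 = 15. Next multiple of 6 is 18 (not reached); still 2 fragment(s).
Check: final fork_pos = 15; the multiples of 6 that are <= 15 are 6..12 -> 15 // 6 = 2 completed fragment(s).

Answer: 2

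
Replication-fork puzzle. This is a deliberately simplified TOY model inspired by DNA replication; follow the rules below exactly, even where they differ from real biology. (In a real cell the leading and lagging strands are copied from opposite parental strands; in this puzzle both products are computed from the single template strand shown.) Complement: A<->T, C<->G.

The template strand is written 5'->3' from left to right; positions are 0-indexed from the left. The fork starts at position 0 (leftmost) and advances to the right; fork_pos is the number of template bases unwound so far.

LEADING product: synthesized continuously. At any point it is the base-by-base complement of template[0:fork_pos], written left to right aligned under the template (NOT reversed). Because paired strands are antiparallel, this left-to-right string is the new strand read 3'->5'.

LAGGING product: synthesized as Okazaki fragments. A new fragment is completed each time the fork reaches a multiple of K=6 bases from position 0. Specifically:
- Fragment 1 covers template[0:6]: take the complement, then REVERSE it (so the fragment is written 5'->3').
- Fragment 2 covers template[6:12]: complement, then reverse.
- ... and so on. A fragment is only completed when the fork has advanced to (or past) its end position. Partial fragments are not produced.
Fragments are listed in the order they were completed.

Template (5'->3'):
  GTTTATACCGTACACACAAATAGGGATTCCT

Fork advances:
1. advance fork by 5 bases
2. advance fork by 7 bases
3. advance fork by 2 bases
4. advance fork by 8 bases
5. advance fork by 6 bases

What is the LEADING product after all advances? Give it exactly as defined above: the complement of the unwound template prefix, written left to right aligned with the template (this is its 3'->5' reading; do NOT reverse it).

Step 1: advance 5 -> fork_pos = 0 + 5 = 5.
Step 2: advance 7 -> fork_pos = 5 + 7 = 12.
Step 3: advance 2 -> fork_pos = 12 + 2 = 14.
Step 4: advance 8 -> fork_pos = 14 + 8 = 22.
Step 5: advance 6 -> fork_pos = 22 + 6 = 28.
Unwound prefix: template[0:28] = GTTTATACCGTACACACAAATAGGGATT
Complement it base by base (A<->T, C<->G), keeping left-to-right order:
  [0:5] GTTTA -> CAAAT
  [5:10] TACCG -> ATGGC
  [10:15] TACAC -> ATGTG
  [15:20] ACAAA -> TGTTT
  [20:25] TAGGG -> ATCCC
  [25:28] ATT -> TAA
Concatenate: CAAATATGGCATGTGTGTTTATCCCTAA (length 28; written aligned with the template, i.e. 3'->5').

Answer: CAAATATGGCATGTGTGTTTATCCCTAA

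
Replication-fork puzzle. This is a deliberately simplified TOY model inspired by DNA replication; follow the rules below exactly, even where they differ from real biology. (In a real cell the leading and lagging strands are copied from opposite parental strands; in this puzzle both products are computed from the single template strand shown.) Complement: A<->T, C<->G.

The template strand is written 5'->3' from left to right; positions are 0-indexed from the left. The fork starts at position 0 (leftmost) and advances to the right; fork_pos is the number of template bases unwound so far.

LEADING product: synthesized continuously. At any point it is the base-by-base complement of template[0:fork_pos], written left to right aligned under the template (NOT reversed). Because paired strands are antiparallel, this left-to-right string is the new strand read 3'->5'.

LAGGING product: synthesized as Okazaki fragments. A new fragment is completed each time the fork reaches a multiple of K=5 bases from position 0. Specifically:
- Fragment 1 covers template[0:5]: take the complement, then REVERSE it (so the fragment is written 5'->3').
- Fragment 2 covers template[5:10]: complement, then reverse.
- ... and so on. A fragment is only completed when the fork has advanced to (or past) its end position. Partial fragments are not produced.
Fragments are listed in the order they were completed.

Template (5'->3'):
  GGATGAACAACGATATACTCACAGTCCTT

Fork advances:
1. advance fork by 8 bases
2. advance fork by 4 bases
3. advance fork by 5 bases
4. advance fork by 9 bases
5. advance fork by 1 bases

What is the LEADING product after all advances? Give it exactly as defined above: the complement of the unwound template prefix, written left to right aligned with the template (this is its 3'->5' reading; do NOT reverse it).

Answer: CCTACTTGTTGCTATATGAGTGTCAGG

Derivation:
Step 1: advance 8 -> fork_pos = 0 + 8 = 8.
Step 2: advance 4 -> fork_pos = 8 + 4 = 12.
Step 3: advance 5 -> fork_pos = 12 + 5 = 17.
Step 4: advance 9 -> fork_pos = 17 + 9 = 26.
Step 5: advance 1 -> fork_pos = 26 + 1 = 27.
Unwound prefix: template[0:27] = GGATGAACAACGATATACTCACAGTCC
Complement it base by base (A<->T, C<->G), keeping left-to-right order:
  [0:5] GGATG -> CCTAC
  [5:10] AACAA -> TTGTT
  [10:15] CGATA -> GCTAT
  [15:20] TACTC -> ATGAG
  [20:25] ACAGT -> TGTCA
  [25:27] CC -> GG
Concatenate: CCTACTTGTTGCTATATGAGTGTCAGG (length 27; written aligned with the template, i.e. 3'->5').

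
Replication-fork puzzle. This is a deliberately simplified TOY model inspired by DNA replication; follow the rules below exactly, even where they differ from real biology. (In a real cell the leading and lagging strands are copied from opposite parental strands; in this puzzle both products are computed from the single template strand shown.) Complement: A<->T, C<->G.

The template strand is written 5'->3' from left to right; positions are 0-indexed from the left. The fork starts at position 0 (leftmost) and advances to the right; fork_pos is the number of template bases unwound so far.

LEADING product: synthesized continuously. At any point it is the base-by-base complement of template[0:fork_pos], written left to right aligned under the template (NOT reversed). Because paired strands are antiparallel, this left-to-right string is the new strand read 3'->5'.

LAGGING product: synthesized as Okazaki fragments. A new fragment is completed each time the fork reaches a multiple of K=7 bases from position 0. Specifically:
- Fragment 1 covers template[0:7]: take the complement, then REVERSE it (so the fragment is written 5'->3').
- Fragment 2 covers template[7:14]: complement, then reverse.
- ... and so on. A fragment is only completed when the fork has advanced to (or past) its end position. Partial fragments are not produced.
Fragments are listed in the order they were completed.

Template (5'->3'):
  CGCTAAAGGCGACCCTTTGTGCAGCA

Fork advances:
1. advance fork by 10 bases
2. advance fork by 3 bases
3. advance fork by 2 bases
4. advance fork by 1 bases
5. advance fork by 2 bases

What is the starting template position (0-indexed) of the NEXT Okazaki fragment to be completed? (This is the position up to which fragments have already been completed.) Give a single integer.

Answer: 14

Derivation:
Step 1: advance 10 -> fork_pos = 0 + 10 = 10. Reached multiple(s) of 7: 7 -> fragment 1 completed (1 total).
Step 2: advance 3 -> fork_pos = 10 + 3 = 13. Next multiple of 7 is 14 (not reached); still 1 fragment(s).
Step 3: advance 2 -> fork_pos = 13 + 2 = 15. Reached multiple(s) of 7: 14 -> fragment 2 completed (2 total).
Step 4: advance 1 -> fork_pos = 15 + 1 = 16. Next multiple of 7 is 21 (not reached); still 2 fragment(s).
Step 5: advance 2 -> fork_pos = 16 + 2 = 18. Next multiple of 7 is 21 (not reached); still 2 fragment(s).
2 fragment(s) completed, covering template[0:14] (2 x 7 = 14). The next fragment, fragment 3, covers template[14:21], so it starts at position 14.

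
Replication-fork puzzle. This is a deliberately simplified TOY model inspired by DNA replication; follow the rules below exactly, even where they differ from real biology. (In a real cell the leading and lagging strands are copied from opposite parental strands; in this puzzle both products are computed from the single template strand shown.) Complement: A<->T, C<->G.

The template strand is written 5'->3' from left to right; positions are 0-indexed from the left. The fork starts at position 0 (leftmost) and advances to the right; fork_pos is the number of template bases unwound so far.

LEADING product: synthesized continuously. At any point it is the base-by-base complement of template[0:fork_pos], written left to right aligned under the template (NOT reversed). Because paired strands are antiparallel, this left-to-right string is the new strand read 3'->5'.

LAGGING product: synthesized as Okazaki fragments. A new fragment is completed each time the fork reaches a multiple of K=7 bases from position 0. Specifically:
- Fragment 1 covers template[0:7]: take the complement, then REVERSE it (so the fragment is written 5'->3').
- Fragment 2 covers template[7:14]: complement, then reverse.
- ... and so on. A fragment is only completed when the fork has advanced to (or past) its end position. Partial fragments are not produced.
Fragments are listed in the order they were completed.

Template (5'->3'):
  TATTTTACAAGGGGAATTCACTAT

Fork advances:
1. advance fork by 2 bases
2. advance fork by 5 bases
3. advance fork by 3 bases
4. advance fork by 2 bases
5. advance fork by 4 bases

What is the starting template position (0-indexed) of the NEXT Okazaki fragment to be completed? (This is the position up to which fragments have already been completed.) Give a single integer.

Answer: 14

Derivation:
Step 1: advance 2 -> fork_pos = 0 + 2 = 2. Next multiple of 7 is 7 (not reached); still 0 fragment(s).
Step 2: advance 5 -> fork_pos = 2 + 5 = 7. Reached multiple(s) of 7: 7 -> fragment 1 completed (1 total).
Step 3: advance 3 -> fork_pos = 7 + 3 = 10. Next multiple of 7 is 14 (not reached); still 1 fragment(s).
Step 4: advance 2 -> fork_pos = 10 + 2 = 12. Next multiple of 7 is 14 (not reached); still 1 fragment(s).
Step 5: advance 4 -> fork_pos = 12 + 4 = 16. Reached multiple(s) of 7: 14 -> fragment 2 completed (2 total).
2 fragment(s) completed, covering template[0:14] (2 x 7 = 14). The next fragment, fragment 3, covers template[14:21], so it starts at position 14.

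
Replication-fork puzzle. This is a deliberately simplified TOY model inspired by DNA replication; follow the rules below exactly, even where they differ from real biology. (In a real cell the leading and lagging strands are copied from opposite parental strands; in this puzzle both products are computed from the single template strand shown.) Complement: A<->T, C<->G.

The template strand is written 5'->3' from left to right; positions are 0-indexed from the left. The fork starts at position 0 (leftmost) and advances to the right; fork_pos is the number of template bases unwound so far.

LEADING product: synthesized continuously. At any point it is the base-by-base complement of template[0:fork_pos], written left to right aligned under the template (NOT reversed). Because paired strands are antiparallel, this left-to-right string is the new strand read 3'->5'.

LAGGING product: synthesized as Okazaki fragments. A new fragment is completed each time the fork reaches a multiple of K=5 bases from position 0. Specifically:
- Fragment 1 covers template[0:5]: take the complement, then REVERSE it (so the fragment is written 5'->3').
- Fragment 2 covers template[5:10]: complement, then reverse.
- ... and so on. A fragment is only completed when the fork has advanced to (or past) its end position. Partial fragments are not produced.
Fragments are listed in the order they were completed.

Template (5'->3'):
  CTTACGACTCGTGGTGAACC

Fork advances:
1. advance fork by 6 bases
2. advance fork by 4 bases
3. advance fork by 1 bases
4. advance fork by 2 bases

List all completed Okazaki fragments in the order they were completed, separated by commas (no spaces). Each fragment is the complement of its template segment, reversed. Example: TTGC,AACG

Step 1: advance 6 -> fork_pos = 0 + 6 = 6. Reached multiple(s) of 5: 5 -> fragment 1 completed (1 total).
Step 2: advance 4 -> fork_pos = 6 + 4 = 10. Reached multiple(s) of 5: 10 -> fragment 2 completed (2 total).
Step 3: advance 1 -> fork_pos = 10 + 1 = 11. Next multiple of 5 is 15 (not reached); still 2 fragment(s).
Step 4: advance 2 -> fork_pos = 11 + 2 = 13. Next multiple of 5 is 15 (not reached); still 2 fragment(s).
Final fork_pos = 13, so 2 fragment(s) are complete. Build each: template segment -> complement -> reverse.
Fragment 1: template[0:5] = CTTAC -> complement GAATG -> reversed GTAAG
Fragment 2: template[5:10] = GACTC -> complement CTGAG -> reversed GAGTC

Answer: GTAAG,GAGTC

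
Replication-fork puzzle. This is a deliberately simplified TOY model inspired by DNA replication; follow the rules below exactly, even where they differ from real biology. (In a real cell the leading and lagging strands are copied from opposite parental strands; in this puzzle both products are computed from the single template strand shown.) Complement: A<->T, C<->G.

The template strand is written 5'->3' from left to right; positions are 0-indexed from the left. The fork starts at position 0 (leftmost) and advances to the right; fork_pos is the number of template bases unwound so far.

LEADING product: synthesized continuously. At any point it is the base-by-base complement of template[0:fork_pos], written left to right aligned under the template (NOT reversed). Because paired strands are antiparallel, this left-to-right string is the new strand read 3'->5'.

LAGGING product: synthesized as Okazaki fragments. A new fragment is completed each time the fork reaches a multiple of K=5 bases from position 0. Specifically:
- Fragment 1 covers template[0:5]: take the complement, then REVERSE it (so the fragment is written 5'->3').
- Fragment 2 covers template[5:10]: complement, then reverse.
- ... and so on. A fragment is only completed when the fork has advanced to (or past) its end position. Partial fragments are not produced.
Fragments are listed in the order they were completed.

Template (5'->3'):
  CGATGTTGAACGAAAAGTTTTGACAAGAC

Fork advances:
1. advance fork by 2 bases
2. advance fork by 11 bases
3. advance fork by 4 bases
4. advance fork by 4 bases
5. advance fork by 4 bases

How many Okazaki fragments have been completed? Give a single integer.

Step 1: advance 2 -> fork_pos = 0 + 2 = 2. Next multiple of 5 is 5 (not reached); still 0 fragment(s).
Step 2: advance 11 -> fork_pos = 2 + 11 = 13. Reached multiple(s) of 5: 5, 10 -> fragments 1-2 completed (2 total).
Step 3: advance 4 -> fork_pos = 13 + 4 = 17. Reached multiple(s) of 5: 15 -> fragment 3 completed (3 total).
Step 4: advance 4 -> fork_pos = 17 + 4 = 21. Reached multiple(s) of 5: 20 -> fragment 4 completed (4 total).
Step 5: advance 4 -> fork_pos = 21 + 4 = 25. Reached multiple(s) of 5: 25 -> fragment 5 completed (5 total).
Check: final fork_pos = 25; the multiples of 5 that are <= 25 are 5..25 -> 25 // 5 = 5 completed fragment(s).

Answer: 5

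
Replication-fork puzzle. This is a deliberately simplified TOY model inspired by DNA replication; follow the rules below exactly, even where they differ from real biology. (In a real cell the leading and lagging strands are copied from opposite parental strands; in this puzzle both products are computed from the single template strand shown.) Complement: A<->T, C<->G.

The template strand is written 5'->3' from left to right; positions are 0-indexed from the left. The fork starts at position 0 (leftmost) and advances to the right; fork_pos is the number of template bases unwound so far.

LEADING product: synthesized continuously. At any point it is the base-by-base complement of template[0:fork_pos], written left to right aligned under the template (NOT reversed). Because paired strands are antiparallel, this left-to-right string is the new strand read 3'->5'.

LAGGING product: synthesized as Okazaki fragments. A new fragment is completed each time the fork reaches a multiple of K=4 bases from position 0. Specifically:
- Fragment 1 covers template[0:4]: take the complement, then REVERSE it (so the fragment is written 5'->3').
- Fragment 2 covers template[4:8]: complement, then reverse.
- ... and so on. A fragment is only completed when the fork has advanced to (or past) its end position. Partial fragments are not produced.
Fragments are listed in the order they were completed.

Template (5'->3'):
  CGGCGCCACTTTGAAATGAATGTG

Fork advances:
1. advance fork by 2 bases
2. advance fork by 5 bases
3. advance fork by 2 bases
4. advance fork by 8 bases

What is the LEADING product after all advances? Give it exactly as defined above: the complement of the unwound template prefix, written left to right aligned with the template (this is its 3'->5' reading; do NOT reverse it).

Answer: GCCGCGGTGAAACTTTA

Derivation:
Step 1: advance 2 -> fork_pos = 0 + 2 = 2.
Step 2: advance 5 -> fork_pos = 2 + 5 = 7.
Step 3: advance 2 -> fork_pos = 7 + 2 = 9.
Step 4: advance 8 -> fork_pos = 9 + 8 = 17.
Unwound prefix: template[0:17] = CGGCGCCACTTTGAAAT
Complement it base by base (A<->T, C<->G), keeping left-to-right order:
  [0:5] CGGCG -> GCCGC
  [5:10] CCACT -> GGTGA
  [10:15] TTGAA -> AACTT
  [15:17] AT -> TA
Concatenate: GCCGCGGTGAAACTTTA (length 17; written aligned with the template, i.e. 3'->5').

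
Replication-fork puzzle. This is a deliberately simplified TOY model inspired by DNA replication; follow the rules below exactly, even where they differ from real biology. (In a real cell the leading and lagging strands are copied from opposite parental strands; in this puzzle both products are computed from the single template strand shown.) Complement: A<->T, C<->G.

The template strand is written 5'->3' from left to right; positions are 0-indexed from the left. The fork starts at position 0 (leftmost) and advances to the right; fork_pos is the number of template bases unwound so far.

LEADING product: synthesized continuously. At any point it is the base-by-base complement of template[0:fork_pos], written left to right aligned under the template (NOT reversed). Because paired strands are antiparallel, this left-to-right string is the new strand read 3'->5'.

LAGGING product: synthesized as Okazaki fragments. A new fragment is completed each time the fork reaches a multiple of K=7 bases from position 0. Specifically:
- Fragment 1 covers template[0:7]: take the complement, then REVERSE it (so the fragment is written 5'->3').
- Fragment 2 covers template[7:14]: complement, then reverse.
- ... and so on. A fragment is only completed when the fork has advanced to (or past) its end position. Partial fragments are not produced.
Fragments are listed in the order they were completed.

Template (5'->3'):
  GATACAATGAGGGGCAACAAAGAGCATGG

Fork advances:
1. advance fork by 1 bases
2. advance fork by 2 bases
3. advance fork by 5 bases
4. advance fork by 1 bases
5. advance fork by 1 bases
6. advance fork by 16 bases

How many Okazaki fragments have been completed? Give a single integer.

Step 1: advance 1 -> fork_pos = 0 + 1 = 1. Next multiple of 7 is 7 (not reached); still 0 fragment(s).
Step 2: advance 2 -> fork_pos = 1 + 2 = 3. Next multiple of 7 is 7 (not reached); still 0 fragment(s).
Step 3: advance 5 -> fork_pos = 3 + 5 = 8. Reached multiple(s) of 7: 7 -> fragment 1 completed (1 total).
Step 4: advance 1 -> fork_pos = 8 + 1 = 9. Next multiple of 7 is 14 (not reached); still 1 fragment(s).
Step 5: advance 1 -> fork_pos = 9 + 1 = 10. Next multiple of 7 is 14 (not reached); still 1 fragment(s).
Step 6: advance 16 -> fork_pos = 10 + 16 = 26. Reached multiple(s) of 7: 14, 21 -> fragments 2-3 completed (3 total).
Check: final fork_pos = 26; the multiples of 7 that are <= 26 are 7..21 -> 26 // 7 = 3 completed fragment(s).

Answer: 3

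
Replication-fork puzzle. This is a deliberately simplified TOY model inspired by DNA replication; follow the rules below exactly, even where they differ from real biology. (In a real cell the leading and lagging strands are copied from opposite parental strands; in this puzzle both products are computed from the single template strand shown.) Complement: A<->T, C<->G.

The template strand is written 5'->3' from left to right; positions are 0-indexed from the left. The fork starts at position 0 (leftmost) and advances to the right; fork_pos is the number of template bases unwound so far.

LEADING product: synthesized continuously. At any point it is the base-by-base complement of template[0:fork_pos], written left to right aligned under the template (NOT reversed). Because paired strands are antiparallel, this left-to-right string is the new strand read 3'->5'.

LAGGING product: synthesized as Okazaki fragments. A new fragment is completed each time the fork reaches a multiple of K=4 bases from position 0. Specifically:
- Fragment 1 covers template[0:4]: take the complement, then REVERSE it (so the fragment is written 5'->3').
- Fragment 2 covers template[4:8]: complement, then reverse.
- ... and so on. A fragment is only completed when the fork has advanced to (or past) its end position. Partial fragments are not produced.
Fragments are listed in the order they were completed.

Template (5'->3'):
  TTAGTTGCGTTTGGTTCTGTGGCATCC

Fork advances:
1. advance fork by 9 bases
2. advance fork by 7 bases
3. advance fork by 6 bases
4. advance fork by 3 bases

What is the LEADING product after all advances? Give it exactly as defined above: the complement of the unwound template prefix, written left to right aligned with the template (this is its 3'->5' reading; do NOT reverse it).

Step 1: advance 9 -> fork_pos = 0 + 9 = 9.
Step 2: advance 7 -> fork_pos = 9 + 7 = 16.
Step 3: advance 6 -> fork_pos = 16 + 6 = 22.
Step 4: advance 3 -> fork_pos = 22 + 3 = 25.
Unwound prefix: template[0:25] = TTAGTTGCGTTTGGTTCTGTGGCAT
Complement it base by base (A<->T, C<->G), keeping left-to-right order:
  [0:5] TTAGT -> AATCA
  [5:10] TGCGT -> ACGCA
  [10:15] TTGGT -> AACCA
  [15:20] TCTGT -> AGACA
  [20:25] GGCAT -> CCGTA
Concatenate: AATCAACGCAAACCAAGACACCGTA (length 25; written aligned with the template, i.e. 3'->5').

Answer: AATCAACGCAAACCAAGACACCGTA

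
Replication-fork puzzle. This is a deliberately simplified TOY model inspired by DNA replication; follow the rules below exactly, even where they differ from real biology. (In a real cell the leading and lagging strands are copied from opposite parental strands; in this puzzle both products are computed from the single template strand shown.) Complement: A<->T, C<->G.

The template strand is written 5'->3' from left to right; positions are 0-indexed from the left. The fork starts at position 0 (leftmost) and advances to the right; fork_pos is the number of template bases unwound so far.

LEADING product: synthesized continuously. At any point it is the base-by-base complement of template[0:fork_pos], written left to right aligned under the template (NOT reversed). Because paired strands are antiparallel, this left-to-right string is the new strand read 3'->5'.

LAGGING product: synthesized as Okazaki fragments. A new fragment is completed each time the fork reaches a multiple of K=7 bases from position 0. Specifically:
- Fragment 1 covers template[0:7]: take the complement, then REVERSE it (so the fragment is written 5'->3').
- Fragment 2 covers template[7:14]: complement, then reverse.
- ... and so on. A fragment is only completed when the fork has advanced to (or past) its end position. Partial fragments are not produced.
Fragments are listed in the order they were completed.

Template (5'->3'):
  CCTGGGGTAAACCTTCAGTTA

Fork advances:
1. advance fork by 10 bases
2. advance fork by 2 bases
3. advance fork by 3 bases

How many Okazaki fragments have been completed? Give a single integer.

Step 1: advance 10 -> fork_pos = 0 + 10 = 10. Reached multiple(s) of 7: 7 -> fragment 1 completed (1 total).
Step 2: advance 2 -> fork_pos = 10 + 2 = 12. Next multiple of 7 is 14 (not reached); still 1 fragment(s).
Step 3: advance 3 -> fork_pos = 12 + 3 = 15. Reached multiple(s) of 7: 14 -> fragment 2 completed (2 total).
Check: final fork_pos = 15; the multiples of 7 that are <= 15 are 7..14 -> 15 // 7 = 2 completed fragment(s).

Answer: 2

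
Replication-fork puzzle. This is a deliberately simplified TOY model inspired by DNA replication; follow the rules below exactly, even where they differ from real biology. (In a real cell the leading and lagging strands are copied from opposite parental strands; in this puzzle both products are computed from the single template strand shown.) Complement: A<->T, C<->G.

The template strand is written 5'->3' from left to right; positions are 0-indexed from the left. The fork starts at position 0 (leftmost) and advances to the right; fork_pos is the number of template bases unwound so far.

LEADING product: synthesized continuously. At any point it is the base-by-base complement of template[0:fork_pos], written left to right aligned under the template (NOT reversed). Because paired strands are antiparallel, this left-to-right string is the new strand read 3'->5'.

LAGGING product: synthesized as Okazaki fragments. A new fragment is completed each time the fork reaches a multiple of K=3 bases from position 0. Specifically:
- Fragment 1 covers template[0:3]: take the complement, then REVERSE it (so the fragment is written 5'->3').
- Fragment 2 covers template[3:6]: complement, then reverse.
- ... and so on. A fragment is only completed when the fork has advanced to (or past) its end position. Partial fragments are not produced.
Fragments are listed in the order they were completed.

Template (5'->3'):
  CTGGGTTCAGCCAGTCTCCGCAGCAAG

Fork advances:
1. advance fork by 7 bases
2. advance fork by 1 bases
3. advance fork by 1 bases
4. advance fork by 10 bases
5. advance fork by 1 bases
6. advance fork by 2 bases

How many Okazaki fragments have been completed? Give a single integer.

Answer: 7

Derivation:
Step 1: advance 7 -> fork_pos = 0 + 7 = 7. Reached multiple(s) of 3: 3, 6 -> fragments 1-2 completed (2 total).
Step 2: advance 1 -> fork_pos = 7 + 1 = 8. Next multiple of 3 is 9 (not reached); still 2 fragment(s).
Step 3: advance 1 -> fork_pos = 8 + 1 = 9. Reached multiple(s) of 3: 9 -> fragment 3 completed (3 total).
Step 4: advance 10 -> fork_pos = 9 + 10 = 19. Reached multiple(s) of 3: 12, 15, 18 -> fragments 4-6 completed (6 total).
Step 5: advance 1 -> fork_pos = 19 + 1 = 20. Next multiple of 3 is 21 (not reached); still 6 fragment(s).
Step 6: advance 2 -> fork_pos = 20 + 2 = 22. Reached multiple(s) of 3: 21 -> fragment 7 completed (7 total).
Check: final fork_pos = 22; the multiples of 3 that are <= 22 are 3..21 -> 22 // 3 = 7 completed fragment(s).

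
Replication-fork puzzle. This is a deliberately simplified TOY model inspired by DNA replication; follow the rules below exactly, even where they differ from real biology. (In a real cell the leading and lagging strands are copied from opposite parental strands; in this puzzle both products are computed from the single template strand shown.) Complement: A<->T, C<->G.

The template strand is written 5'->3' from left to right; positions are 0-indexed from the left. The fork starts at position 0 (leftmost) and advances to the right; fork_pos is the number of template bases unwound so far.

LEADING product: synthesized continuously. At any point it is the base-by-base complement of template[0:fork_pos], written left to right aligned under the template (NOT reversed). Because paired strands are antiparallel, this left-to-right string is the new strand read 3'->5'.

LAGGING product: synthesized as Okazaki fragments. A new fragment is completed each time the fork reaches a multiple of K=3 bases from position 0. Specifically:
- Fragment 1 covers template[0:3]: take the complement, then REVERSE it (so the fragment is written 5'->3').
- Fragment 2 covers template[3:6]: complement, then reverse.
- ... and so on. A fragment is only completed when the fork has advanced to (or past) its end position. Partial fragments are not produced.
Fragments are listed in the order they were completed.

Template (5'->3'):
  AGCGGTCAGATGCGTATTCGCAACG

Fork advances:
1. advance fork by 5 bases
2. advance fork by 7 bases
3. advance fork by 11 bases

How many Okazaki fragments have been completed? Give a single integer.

Answer: 7

Derivation:
Step 1: advance 5 -> fork_pos = 0 + 5 = 5. Reached multiple(s) of 3: 3 -> fragment 1 completed (1 total).
Step 2: advance 7 -> fork_pos = 5 + 7 = 12. Reached multiple(s) of 3: 6, 9, 12 -> fragments 2-4 completed (4 total).
Step 3: advance 11 -> fork_pos = 12 + 11 = 23. Reached multiple(s) of 3: 15, 18, 21 -> fragments 5-7 completed (7 total).
Check: final fork_pos = 23; the multiples of 3 that are <= 23 are 3..21 -> 23 // 3 = 7 completed fragment(s).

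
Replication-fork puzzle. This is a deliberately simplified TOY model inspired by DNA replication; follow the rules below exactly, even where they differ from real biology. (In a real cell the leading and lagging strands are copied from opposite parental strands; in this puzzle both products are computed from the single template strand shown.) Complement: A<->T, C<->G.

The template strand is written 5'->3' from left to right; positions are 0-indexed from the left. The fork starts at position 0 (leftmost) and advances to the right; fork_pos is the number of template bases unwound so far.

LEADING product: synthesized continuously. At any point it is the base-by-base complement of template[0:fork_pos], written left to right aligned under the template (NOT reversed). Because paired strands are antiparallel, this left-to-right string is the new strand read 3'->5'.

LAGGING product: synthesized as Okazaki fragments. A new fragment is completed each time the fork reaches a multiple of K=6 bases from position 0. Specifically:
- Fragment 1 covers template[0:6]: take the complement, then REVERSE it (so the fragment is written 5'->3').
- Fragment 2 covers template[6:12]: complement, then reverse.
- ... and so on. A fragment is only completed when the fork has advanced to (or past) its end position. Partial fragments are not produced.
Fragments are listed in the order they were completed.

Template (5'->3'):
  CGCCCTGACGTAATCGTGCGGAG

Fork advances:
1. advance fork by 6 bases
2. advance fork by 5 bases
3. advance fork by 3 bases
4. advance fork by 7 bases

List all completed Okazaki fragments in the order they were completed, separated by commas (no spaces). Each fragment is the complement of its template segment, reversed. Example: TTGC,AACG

Step 1: advance 6 -> fork_pos = 0 + 6 = 6. Reached multiple(s) of 6: 6 -> fragment 1 completed (1 total).
Step 2: advance 5 -> fork_pos = 6 + 5 = 11. Next multiple of 6 is 12 (not reached); still 1 fragment(s).
Step 3: advance 3 -> fork_pos = 11 + 3 = 14. Reached multiple(s) of 6: 12 -> fragment 2 completed (2 total).
Step 4: advance 7 -> fork_pos = 14 + 7 = 21. Reached multiple(s) of 6: 18 -> fragment 3 completed (3 total).
Final fork_pos = 21, so 3 fragment(s) are complete. Build each: template segment -> complement -> reverse.
Fragment 1: template[0:6] = CGCCCT -> complement GCGGGA -> reversed AGGGCG
Fragment 2: template[6:12] = GACGTA -> complement CTGCAT -> reversed TACGTC
Fragment 3: template[12:18] = ATCGTG -> complement TAGCAC -> reversed CACGAT

Answer: AGGGCG,TACGTC,CACGAT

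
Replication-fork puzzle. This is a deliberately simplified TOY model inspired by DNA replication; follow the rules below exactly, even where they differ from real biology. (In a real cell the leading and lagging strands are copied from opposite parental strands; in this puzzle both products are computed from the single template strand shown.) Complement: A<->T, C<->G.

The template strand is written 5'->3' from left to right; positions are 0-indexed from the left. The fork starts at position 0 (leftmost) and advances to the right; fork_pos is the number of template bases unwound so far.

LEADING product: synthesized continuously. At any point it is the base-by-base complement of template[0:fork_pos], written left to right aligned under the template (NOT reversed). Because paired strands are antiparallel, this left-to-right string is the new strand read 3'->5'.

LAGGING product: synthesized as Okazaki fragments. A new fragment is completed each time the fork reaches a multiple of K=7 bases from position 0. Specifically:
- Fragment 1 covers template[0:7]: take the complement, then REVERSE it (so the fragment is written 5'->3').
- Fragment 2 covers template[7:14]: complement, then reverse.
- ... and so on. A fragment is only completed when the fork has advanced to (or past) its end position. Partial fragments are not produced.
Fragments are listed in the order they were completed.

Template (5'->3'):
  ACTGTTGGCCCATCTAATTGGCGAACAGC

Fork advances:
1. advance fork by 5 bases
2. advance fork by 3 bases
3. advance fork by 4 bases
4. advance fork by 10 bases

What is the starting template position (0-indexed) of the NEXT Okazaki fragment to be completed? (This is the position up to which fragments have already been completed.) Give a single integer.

Step 1: advance 5 -> fork_pos = 0 + 5 = 5. Next multiple of 7 is 7 (not reached); still 0 fragment(s).
Step 2: advance 3 -> fork_pos = 5 + 3 = 8. Reached multiple(s) of 7: 7 -> fragment 1 completed (1 total).
Step 3: advance 4 -> fork_pos = 8 + 4 = 12. Next multiple of 7 is 14 (not reached); still 1 fragment(s).
Step 4: advance 10 -> fork_pos = 12 + 10 = 22. Reached multiple(s) of 7: 14, 21 -> fragments 2-3 completed (3 total).
3 fragment(s) completed, covering template[0:21] (3 x 7 = 21). The next fragment, fragment 4, covers template[21:28], so it starts at position 21.

Answer: 21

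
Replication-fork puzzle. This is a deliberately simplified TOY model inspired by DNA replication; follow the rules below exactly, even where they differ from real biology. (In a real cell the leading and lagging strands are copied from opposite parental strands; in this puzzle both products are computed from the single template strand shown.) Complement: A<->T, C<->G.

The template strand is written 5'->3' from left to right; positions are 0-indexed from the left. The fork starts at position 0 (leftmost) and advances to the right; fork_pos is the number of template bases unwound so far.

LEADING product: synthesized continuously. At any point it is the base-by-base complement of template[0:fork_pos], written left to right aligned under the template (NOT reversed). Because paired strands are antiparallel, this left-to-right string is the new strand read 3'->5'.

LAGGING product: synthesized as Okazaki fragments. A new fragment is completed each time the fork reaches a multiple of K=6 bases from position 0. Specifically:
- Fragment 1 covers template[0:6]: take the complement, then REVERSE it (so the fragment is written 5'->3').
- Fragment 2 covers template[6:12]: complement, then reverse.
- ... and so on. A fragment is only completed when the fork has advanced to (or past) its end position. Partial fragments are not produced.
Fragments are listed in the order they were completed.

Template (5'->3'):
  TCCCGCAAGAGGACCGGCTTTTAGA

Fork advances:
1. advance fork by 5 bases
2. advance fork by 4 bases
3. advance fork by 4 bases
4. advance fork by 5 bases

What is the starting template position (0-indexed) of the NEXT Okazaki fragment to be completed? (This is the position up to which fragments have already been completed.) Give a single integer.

Answer: 18

Derivation:
Step 1: advance 5 -> fork_pos = 0 + 5 = 5. Next multiple of 6 is 6 (not reached); still 0 fragment(s).
Step 2: advance 4 -> fork_pos = 5 + 4 = 9. Reached multiple(s) of 6: 6 -> fragment 1 completed (1 total).
Step 3: advance 4 -> fork_pos = 9 + 4 = 13. Reached multiple(s) of 6: 12 -> fragment 2 completed (2 total).
Step 4: advance 5 -> fork_pos = 13 + 5 = 18. Reached multiple(s) of 6: 18 -> fragment 3 completed (3 total).
3 fragment(s) completed, covering template[0:18] (3 x 6 = 18). The next fragment, fragment 4, covers template[18:24], so it starts at position 18.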